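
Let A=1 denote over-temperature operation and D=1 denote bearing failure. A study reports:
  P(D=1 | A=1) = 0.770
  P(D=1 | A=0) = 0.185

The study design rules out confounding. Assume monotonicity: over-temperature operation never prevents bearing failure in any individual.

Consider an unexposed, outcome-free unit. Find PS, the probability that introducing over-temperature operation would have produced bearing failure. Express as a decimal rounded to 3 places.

Let p₁ = 0.77, p₀ = 0.185.
Under exogeneity and monotonicity, PS = (p₁ − p₀) / (1 − p₀).
PS = (0.77 − 0.185) / (1 − 0.185) = 0.585 / 0.815 ≈ 0.7178

PS ≈ 0.718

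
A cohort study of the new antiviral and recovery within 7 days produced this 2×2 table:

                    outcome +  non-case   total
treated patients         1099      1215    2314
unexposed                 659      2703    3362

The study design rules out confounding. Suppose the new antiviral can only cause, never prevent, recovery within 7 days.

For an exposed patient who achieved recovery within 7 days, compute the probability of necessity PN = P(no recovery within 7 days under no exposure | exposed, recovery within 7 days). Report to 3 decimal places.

PN ≈ 0.587

p₁ = P(outcome | exposed) = 1099/2314 = 0.47494
p₀ = P(outcome | unexposed) = 659/3362 = 0.19601
Under exogeneity and monotonicity, PN = (p₁ − p₀) / p₁.
PN = (0.47494 − 0.19601) / 0.47494 = 0.27892 / 0.47494 ≈ 0.5873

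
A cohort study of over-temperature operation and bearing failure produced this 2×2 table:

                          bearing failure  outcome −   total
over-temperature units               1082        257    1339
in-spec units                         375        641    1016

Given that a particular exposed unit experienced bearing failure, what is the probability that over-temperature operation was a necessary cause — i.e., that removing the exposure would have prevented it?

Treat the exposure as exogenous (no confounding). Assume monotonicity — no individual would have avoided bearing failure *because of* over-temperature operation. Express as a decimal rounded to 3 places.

p₁ = P(outcome | exposed) = 1082/1339 = 0.80807
p₀ = P(outcome | unexposed) = 375/1016 = 0.36909
Under exogeneity and monotonicity, PN = (p₁ − p₀) / p₁.
PN = (0.80807 − 0.36909) / 0.80807 = 0.43897 / 0.80807 ≈ 0.5432

PN ≈ 0.543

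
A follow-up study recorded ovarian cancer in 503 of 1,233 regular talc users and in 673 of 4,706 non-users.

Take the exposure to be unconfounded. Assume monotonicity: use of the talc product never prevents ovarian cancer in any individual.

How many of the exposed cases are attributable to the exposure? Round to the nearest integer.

p₁ = P(outcome | exposed) = 503/1233 = 0.40795
p₀ = P(outcome | unexposed) = 673/4706 = 0.14301
PN = (p₁ − p₀)/p₁ = (0.40795 − 0.14301) / 0.40795 ≈ 0.64944.
Attributable cases ≈ PN × (exposed cases) = 0.64944 × 503 ≈ 326.67.

about 327 cases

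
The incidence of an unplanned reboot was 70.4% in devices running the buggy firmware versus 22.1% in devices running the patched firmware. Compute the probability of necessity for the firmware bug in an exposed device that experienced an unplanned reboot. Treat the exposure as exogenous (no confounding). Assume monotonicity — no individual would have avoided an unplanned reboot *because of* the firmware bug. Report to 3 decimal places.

PN ≈ 0.686

p₁ = 0.704, p₀ = 0.221.
Under exogeneity and monotonicity, PN = (p₁ − p₀) / p₁.
PN = (0.704 − 0.221) / 0.704 = 0.483 / 0.704 ≈ 0.6861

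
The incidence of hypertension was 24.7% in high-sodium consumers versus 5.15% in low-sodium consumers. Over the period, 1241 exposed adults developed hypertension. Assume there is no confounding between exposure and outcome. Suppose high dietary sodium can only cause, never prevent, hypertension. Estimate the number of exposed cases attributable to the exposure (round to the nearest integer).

about 982 cases

p₁ = 0.247, p₀ = 0.0515.
PN = (p₁ − p₀)/p₁ = (0.247 − 0.0515) / 0.247 ≈ 0.79150.
Attributable cases ≈ PN × (exposed cases) = 0.79150 × 1241 ≈ 982.25.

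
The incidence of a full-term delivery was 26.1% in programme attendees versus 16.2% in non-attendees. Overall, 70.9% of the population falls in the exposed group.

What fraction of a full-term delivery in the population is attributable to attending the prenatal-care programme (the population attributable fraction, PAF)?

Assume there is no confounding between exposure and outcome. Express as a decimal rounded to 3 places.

p₁ = 0.261, p₀ = 0.162.
Overall risk P(Y=1) = π·p₁ + (1−π)·p₀ = 0.709×0.261 + 0.291×0.162 = 0.23219.
Under exogeneity, PAF = [P(Y=1) − p₀] / P(Y=1).
PAF = (0.23219 − 0.162) / 0.23219 ≈ 0.3023

PAF ≈ 0.302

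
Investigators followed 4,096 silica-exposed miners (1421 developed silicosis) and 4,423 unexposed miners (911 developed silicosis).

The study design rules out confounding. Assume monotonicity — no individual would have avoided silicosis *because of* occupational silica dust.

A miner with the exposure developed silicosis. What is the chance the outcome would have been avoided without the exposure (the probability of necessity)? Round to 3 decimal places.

PN ≈ 0.406

p₁ = P(outcome | exposed) = 1421/4096 = 0.34692
p₀ = P(outcome | unexposed) = 911/4423 = 0.20597
Under exogeneity and monotonicity, PN = (p₁ − p₀) / p₁.
PN = (0.34692 − 0.20597) / 0.34692 = 0.14096 / 0.34692 ≈ 0.4063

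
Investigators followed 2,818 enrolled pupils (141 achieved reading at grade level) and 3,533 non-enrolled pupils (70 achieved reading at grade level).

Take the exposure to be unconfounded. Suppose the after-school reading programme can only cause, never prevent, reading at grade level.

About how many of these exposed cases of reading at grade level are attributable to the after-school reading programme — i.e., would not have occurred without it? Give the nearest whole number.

about 85 cases

p₁ = P(outcome | exposed) = 141/2818 = 0.050035
p₀ = P(outcome | unexposed) = 70/3533 = 0.019813
PN = (p₁ − p₀)/p₁ = (0.050035 − 0.019813) / 0.050035 ≈ 0.60402.
Attributable cases ≈ PN × (exposed cases) = 0.60402 × 141 ≈ 85.17.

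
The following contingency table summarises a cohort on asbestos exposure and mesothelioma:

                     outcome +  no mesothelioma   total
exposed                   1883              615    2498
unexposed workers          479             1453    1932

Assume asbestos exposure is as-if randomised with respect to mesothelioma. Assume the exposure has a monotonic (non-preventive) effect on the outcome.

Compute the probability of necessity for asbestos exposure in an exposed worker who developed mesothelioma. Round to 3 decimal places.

p₁ = P(outcome | exposed) = 1883/2498 = 0.7538
p₀ = P(outcome | unexposed) = 479/1932 = 0.24793
Under exogeneity and monotonicity, PN = (p₁ − p₀) / p₁.
PN = (0.7538 − 0.24793) / 0.7538 = 0.50587 / 0.7538 ≈ 0.6711

PN ≈ 0.671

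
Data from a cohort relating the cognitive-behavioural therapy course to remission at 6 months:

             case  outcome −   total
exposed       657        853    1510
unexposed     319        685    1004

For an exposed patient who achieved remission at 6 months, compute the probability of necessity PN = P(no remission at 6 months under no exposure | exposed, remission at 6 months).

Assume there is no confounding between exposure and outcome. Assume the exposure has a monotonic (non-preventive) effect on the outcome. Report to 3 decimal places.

p₁ = P(outcome | exposed) = 657/1510 = 0.4351
p₀ = P(outcome | unexposed) = 319/1004 = 0.31773
Under exogeneity and monotonicity, PN = (p₁ − p₀) / p₁.
PN = (0.4351 − 0.31773) / 0.4351 = 0.11737 / 0.4351 ≈ 0.2698

PN ≈ 0.270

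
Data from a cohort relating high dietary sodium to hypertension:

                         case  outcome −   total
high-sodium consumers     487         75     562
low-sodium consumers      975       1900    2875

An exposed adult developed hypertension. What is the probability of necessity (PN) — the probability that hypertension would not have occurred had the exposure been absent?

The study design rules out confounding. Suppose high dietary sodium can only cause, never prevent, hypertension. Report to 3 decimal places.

PN ≈ 0.609

p₁ = P(outcome | exposed) = 487/562 = 0.86655
p₀ = P(outcome | unexposed) = 975/2875 = 0.33913
Under exogeneity and monotonicity, PN = (p₁ − p₀) / p₁.
PN = (0.86655 − 0.33913) / 0.86655 = 0.52742 / 0.86655 ≈ 0.6086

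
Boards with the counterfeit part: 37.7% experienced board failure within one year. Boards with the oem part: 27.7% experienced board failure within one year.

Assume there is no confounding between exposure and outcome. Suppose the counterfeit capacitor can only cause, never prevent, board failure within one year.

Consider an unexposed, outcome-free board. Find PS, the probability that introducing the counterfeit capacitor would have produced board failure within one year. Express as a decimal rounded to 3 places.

p₁ = 0.377, p₀ = 0.277.
Under exogeneity and monotonicity, PS = (p₁ − p₀) / (1 − p₀).
PS = (0.377 − 0.277) / (1 − 0.277) = 0.1 / 0.723 ≈ 0.1383

PS ≈ 0.138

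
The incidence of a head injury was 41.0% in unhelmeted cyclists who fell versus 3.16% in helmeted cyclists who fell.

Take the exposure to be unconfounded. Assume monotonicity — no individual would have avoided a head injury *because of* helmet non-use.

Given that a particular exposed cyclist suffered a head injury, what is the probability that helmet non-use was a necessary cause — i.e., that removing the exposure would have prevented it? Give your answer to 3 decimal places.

p₁ = 0.41, p₀ = 0.0316.
Under exogeneity and monotonicity, PN = (p₁ − p₀) / p₁.
PN = (0.41 − 0.0316) / 0.41 = 0.3784 / 0.41 ≈ 0.9229

PN ≈ 0.923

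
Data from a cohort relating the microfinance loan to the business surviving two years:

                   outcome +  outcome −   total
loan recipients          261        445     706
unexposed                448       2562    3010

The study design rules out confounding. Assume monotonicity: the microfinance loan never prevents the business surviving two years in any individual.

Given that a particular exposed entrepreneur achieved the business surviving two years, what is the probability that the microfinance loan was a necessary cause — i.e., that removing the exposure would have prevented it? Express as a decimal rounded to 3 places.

p₁ = P(outcome | exposed) = 261/706 = 0.36969
p₀ = P(outcome | unexposed) = 448/3010 = 0.14884
Under exogeneity and monotonicity, PN = (p₁ − p₀) / p₁.
PN = (0.36969 − 0.14884) / 0.36969 = 0.22085 / 0.36969 ≈ 0.5974

PN ≈ 0.597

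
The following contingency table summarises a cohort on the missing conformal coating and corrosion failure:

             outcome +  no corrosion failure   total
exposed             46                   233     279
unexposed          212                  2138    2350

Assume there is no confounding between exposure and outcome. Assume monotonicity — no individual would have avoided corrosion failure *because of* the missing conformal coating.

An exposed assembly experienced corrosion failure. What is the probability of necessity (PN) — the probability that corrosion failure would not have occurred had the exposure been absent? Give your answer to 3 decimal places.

PN ≈ 0.453

p₁ = P(outcome | exposed) = 46/279 = 0.16487
p₀ = P(outcome | unexposed) = 212/2350 = 0.090213
Under exogeneity and monotonicity, PN = (p₁ − p₀)/p₁.
PN = (0.16487 − 0.090213) / 0.16487 ≈ 0.4528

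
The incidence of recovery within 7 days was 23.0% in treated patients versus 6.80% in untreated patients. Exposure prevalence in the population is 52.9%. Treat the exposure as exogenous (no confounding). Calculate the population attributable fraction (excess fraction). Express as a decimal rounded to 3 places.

PAF ≈ 0.558

p₁ = 0.23, p₀ = 0.068.
Overall risk P(Y=1) = π·p₁ + (1−π)·p₀ = 0.529×0.23 + 0.471×0.068 = 0.1537.
Under exogeneity, PAF = [P(Y=1) − p₀] / P(Y=1).
PAF = (0.1537 − 0.068) / 0.1537 ≈ 0.5576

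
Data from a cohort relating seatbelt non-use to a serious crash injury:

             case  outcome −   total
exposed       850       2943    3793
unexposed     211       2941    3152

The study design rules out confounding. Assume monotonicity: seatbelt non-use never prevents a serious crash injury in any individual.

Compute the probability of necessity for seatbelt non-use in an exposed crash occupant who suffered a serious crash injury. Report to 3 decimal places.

PN ≈ 0.701

p₁ = P(outcome | exposed) = 850/3793 = 0.2241
p₀ = P(outcome | unexposed) = 211/3152 = 0.066942
Under exogeneity and monotonicity, PN = (p₁ − p₀) / p₁.
PN = (0.2241 − 0.066942) / 0.2241 = 0.15716 / 0.2241 ≈ 0.7013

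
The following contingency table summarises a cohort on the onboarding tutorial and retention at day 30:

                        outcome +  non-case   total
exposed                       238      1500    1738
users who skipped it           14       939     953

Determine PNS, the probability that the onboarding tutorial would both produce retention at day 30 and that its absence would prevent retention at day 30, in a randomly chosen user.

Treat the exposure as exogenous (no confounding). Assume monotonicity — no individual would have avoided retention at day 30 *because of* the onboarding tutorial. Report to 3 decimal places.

p₁ = P(outcome | exposed) = 238/1738 = 0.13694
p₀ = P(outcome | unexposed) = 14/953 = 0.01469
Under exogeneity and monotonicity, PNS = p₁ − p₀.
PNS = 0.13694 − 0.01469 = 0.12225

PNS ≈ 0.122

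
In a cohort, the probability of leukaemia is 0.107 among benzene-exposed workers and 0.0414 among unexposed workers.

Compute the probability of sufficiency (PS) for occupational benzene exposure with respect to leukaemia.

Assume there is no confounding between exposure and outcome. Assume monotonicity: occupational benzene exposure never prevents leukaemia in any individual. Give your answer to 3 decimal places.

Let p₁ = 0.107, p₀ = 0.0414.
Under exogeneity and monotonicity, PS = (p₁ − p₀) / (1 − p₀).
PS = (0.107 − 0.0414) / (1 − 0.0414) = 0.0656 / 0.9586 ≈ 0.0684

PS ≈ 0.068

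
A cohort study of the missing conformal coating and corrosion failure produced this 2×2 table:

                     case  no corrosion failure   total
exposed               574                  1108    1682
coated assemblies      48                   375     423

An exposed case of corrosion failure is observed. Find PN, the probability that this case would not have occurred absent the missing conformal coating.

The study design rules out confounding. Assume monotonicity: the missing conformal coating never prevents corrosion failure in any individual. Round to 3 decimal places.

PN ≈ 0.667

p₁ = P(outcome | exposed) = 574/1682 = 0.34126
p₀ = P(outcome | unexposed) = 48/423 = 0.11348
Under exogeneity and monotonicity, PN = (p₁ − p₀)/p₁.
PN = (0.34126 − 0.11348) / 0.34126 ≈ 0.6675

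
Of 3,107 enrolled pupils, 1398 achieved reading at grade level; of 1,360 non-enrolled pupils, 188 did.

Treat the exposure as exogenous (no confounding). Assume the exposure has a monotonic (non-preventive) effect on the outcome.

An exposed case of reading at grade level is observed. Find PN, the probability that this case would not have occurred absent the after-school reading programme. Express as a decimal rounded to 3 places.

PN ≈ 0.693

p₁ = P(outcome | exposed) = 1398/3107 = 0.44995
p₀ = P(outcome | unexposed) = 188/1360 = 0.13824
Under exogeneity and monotonicity, PN = (p₁ − p₀) / p₁.
PN = (0.44995 − 0.13824) / 0.44995 = 0.31172 / 0.44995 ≈ 0.6928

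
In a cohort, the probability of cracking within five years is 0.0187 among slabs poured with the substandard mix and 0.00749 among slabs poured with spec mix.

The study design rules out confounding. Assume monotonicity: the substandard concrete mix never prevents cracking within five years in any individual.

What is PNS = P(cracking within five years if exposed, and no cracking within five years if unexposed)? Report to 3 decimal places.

Let p₁ = 0.0187, p₀ = 0.00749.
Under exogeneity and monotonicity, PNS = p₁ − p₀.
PNS = 0.0187 − 0.00749 = 0.01121

PNS ≈ 0.011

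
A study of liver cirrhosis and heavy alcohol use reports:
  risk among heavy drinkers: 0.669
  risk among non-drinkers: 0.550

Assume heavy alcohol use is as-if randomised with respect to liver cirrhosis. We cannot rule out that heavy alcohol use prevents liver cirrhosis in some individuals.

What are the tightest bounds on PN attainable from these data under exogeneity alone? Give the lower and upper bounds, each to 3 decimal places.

Let p₁ = 0.669, p₀ = 0.55.
Under exogeneity alone the bounds on PN are max{0,(p₁−p₀)/p₁} ≤ PN ≤ min{1,(1−p₀)/p₁}.
  lower = (p₁ − p₀)/p₁ = 0.119 / 0.669 ≈ 0.1779
  upper = min{1, (1 − p₀)/p₁} = 0.45 / 0.669 ≈ 0.6726

0.178 ≤ PN ≤ 0.673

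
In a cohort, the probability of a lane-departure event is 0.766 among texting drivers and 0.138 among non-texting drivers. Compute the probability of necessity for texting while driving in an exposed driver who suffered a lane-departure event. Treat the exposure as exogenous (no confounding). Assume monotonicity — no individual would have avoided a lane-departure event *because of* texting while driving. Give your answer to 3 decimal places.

Let p₁ = 0.766, p₀ = 0.138.
Under exogeneity and monotonicity, PN = (p₁ − p₀) / p₁.
PN = (0.766 − 0.138) / 0.766 = 0.628 / 0.766 ≈ 0.8198

PN ≈ 0.820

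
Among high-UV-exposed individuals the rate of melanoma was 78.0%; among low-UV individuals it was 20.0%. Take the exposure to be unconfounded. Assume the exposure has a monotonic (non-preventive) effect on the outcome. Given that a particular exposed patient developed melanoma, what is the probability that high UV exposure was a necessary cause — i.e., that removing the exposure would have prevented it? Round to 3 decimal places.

PN ≈ 0.744

p₁ = 0.78, p₀ = 0.2.
Under exogeneity and monotonicity, PN = (p₁ − p₀) / p₁.
PN = (0.78 − 0.2) / 0.78 = 0.58 / 0.78 ≈ 0.7436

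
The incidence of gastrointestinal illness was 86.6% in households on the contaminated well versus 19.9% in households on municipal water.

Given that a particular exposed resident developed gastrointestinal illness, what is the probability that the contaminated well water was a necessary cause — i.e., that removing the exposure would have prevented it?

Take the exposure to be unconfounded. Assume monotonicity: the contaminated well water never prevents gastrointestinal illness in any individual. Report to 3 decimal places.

p₁ = 0.866, p₀ = 0.199.
Under exogeneity and monotonicity, PN = (p₁ − p₀) / p₁.
PN = (0.866 − 0.199) / 0.866 = 0.667 / 0.866 ≈ 0.7702

PN ≈ 0.770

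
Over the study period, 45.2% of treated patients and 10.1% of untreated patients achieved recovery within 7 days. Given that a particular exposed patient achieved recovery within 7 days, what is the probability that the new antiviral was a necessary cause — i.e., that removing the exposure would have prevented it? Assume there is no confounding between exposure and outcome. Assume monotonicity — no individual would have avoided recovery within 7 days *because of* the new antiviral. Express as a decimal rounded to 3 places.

PN ≈ 0.777

p₁ = 0.452, p₀ = 0.101.
Under exogeneity and monotonicity, PN = (p₁ − p₀) / p₁.
PN = (0.452 − 0.101) / 0.452 = 0.351 / 0.452 ≈ 0.7765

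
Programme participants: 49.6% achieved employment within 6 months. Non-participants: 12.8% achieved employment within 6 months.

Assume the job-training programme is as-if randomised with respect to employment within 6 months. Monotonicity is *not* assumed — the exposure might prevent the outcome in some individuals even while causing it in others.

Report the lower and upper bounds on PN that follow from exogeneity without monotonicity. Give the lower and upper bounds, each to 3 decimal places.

p₁ = 0.496, p₀ = 0.128.
Under exogeneity alone the bounds on PN are max{0,(p₁−p₀)/p₁} ≤ PN ≤ min{1,(1−p₀)/p₁}.
  lower = (p₁ − p₀)/p₁ = 0.368 / 0.496 ≈ 0.7419
  upper = min{1, (1 − p₀)/p₁} = 0.872 / 0.496 ≈ 1.7581 → capped at 1

0.742 ≤ PN ≤ 1.000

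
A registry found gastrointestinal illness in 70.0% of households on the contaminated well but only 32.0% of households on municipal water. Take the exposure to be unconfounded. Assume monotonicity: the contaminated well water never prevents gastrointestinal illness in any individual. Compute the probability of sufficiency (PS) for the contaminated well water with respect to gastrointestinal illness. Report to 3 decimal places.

p₁ = 0.7, p₀ = 0.32.
Under exogeneity and monotonicity, PS = (p₁ − p₀) / (1 − p₀).
PS = (0.7 − 0.32) / (1 − 0.32) = 0.38 / 0.68 ≈ 0.5588

PS ≈ 0.559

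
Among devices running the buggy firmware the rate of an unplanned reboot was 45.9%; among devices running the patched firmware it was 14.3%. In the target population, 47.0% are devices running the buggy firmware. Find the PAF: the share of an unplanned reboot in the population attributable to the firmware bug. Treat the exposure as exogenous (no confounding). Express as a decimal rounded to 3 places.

PAF ≈ 0.509

p₁ = 0.459, p₀ = 0.143.
Overall risk P(Y=1) = π·p₁ + (1−π)·p₀ = 0.47×0.459 + 0.53×0.143 = 0.29152.
Under exogeneity, PAF = [P(Y=1) − p₀] / P(Y=1).
PAF = (0.29152 − 0.143) / 0.29152 ≈ 0.5095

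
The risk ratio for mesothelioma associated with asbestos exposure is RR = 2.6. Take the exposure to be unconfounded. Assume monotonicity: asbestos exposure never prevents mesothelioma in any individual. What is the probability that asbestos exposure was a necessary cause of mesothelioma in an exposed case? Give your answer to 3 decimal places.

Under exogeneity and monotonicity, PN = (RR − 1) / RR = 1 − 1/RR.
PN = (2.6 − 1) / 2.6 = 1.6 / 2.6 ≈ 0.6154

PN ≈ 0.615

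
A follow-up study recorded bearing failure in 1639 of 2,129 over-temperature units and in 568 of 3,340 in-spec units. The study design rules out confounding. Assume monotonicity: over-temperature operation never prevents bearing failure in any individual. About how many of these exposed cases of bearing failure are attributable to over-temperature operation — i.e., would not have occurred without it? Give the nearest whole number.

p₁ = P(outcome | exposed) = 1639/2129 = 0.76984
p₀ = P(outcome | unexposed) = 568/3340 = 0.17006
PN = (p₁ − p₀)/p₁ = (0.76984 − 0.17006) / 0.76984 ≈ 0.77910.
Attributable cases ≈ PN × (exposed cases) = 0.77910 × 1639 ≈ 1276.94.

about 1277 cases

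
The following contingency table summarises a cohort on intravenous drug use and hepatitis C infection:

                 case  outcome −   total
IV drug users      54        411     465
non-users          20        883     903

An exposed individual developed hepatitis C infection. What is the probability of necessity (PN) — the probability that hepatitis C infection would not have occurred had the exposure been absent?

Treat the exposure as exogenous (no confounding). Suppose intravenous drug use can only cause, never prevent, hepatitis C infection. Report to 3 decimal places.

p₁ = P(outcome | exposed) = 54/465 = 0.11613
p₀ = P(outcome | unexposed) = 20/903 = 0.022148
Under exogeneity and monotonicity, PN = (p₁ − p₀)/p₁.
PN = (0.11613 − 0.022148) / 0.11613 ≈ 0.8093

PN ≈ 0.809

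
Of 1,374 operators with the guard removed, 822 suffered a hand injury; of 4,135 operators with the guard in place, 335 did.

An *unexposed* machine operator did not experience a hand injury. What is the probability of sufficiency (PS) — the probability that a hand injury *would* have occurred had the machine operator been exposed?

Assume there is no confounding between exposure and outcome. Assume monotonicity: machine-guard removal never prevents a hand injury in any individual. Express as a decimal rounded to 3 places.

p₁ = P(outcome | exposed) = 822/1374 = 0.59825
p₀ = P(outcome | unexposed) = 335/4135 = 0.081016
Under exogeneity and monotonicity, PS = (p₁ − p₀) / (1 − p₀).
PS = (0.59825 − 0.081016) / (1 − 0.081016) = 0.51724 / 0.91898 ≈ 0.5628

PS ≈ 0.563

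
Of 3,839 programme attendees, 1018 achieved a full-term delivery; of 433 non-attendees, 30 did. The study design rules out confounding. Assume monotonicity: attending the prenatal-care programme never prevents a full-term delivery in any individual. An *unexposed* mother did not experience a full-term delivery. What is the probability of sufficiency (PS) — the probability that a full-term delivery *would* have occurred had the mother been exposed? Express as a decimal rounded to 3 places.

PS ≈ 0.210

p₁ = P(outcome | exposed) = 1018/3839 = 0.26517
p₀ = P(outcome | unexposed) = 30/433 = 0.069284
Under exogeneity and monotonicity, PS = (p₁ − p₀) / (1 − p₀).
PS = (0.26517 − 0.069284) / (1 − 0.069284) = 0.19589 / 0.93072 ≈ 0.2105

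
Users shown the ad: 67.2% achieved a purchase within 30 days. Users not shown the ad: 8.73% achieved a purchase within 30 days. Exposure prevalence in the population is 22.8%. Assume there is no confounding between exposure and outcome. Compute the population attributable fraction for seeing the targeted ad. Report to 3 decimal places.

PAF ≈ 0.604

p₁ = 0.672, p₀ = 0.0873.
Overall risk P(Y=1) = π·p₁ + (1−π)·p₀ = 0.228×0.672 + 0.772×0.0873 = 0.22061.
Under exogeneity, PAF = [P(Y=1) − p₀] / P(Y=1).
PAF = (0.22061 − 0.0873) / 0.22061 ≈ 0.6043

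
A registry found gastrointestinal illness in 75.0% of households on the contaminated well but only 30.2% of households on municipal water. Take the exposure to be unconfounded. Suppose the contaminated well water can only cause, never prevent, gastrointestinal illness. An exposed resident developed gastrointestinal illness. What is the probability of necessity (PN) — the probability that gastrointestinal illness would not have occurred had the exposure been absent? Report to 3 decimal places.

PN ≈ 0.597

p₁ = 0.75, p₀ = 0.302.
Under exogeneity and monotonicity, PN = (p₁ − p₀) / p₁.
PN = (0.75 − 0.302) / 0.75 = 0.448 / 0.75 ≈ 0.5973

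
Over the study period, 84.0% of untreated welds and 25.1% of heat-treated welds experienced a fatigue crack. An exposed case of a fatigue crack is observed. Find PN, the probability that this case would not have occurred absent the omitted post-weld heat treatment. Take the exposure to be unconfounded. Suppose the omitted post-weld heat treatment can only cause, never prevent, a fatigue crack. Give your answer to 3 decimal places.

PN ≈ 0.701

p₁ = 0.84, p₀ = 0.251.
Under exogeneity and monotonicity, PN = (p₁ − p₀) / p₁.
PN = (0.84 − 0.251) / 0.84 = 0.589 / 0.84 ≈ 0.7012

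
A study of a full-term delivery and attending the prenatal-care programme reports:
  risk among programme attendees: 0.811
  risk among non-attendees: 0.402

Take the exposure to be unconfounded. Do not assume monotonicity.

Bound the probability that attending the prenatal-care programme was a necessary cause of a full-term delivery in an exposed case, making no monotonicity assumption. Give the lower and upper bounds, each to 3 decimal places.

Let p₁ = 0.811, p₀ = 0.402.
Under exogeneity alone the bounds on PN are max{0,(p₁−p₀)/p₁} ≤ PN ≤ min{1,(1−p₀)/p₁}.
  lower = (p₁ − p₀)/p₁ = 0.409 / 0.811 ≈ 0.5043
  upper = min{1, (1 − p₀)/p₁} = 0.598 / 0.811 ≈ 0.7374

0.504 ≤ PN ≤ 0.737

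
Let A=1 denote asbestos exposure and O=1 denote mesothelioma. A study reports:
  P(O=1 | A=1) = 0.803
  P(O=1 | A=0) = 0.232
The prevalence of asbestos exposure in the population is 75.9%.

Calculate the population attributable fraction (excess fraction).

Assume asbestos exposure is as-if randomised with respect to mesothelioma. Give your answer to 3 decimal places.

PAF ≈ 0.651

Let p₁ = 0.803, p₀ = 0.232.
Overall risk P(Y=1) = π·p₁ + (1−π)·p₀ = 0.759×0.803 + 0.241×0.232 = 0.66539.
Under exogeneity, PAF = [P(Y=1) − p₀] / P(Y=1).
PAF = (0.66539 − 0.232) / 0.66539 ≈ 0.6513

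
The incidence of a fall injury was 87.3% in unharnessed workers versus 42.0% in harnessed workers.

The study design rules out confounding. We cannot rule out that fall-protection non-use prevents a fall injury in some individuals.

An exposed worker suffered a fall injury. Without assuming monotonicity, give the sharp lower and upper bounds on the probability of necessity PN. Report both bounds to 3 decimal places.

0.519 ≤ PN ≤ 0.664

p₁ = 0.873, p₀ = 0.42.
Under exogeneity alone the bounds on PN are max{0,(p₁−p₀)/p₁} ≤ PN ≤ min{1,(1−p₀)/p₁}.
  lower = (p₁ − p₀)/p₁ = 0.453 / 0.873 ≈ 0.5189
  upper = min{1, (1 − p₀)/p₁} = 0.58 / 0.873 ≈ 0.6644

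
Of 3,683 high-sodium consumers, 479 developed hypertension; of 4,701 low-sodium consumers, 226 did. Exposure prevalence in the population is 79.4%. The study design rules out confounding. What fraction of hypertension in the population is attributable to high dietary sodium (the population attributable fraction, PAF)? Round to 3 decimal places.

PAF ≈ 0.575

p₁ = P(outcome | exposed) = 479/3683 = 0.13006
p₀ = P(outcome | unexposed) = 226/4701 = 0.048075
Overall risk P(Y=1) = π·p₁ + (1−π)·p₀ = 0.794×0.13006 + 0.206×0.048075 = 0.11317.
Under exogeneity, PAF = [P(Y=1) − p₀] / P(Y=1).
PAF = (0.11317 − 0.048075) / 0.11317 ≈ 0.5752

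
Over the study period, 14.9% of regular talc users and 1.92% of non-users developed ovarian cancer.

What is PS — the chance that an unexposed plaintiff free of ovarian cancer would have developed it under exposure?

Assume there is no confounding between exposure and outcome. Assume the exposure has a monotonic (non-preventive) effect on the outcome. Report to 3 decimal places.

p₁ = 0.149, p₀ = 0.0192.
Under exogeneity and monotonicity, PS = (p₁ − p₀) / (1 − p₀).
PS = (0.149 − 0.0192) / (1 − 0.0192) = 0.1298 / 0.9808 ≈ 0.1323

PS ≈ 0.132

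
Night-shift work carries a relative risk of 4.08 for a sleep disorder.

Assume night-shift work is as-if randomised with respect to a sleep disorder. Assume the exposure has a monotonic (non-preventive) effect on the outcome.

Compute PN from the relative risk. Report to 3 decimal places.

Under exogeneity and monotonicity, PN = (RR − 1) / RR = 1 − 1/RR.
PN = (4.08 − 1) / 4.08 = 3.08 / 4.08 ≈ 0.7549

PN ≈ 0.755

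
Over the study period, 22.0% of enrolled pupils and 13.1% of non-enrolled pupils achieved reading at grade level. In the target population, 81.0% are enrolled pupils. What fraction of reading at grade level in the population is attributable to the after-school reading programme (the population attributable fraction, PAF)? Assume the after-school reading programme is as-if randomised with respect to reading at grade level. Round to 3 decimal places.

PAF ≈ 0.355

p₁ = 0.22, p₀ = 0.131.
Overall risk P(Y=1) = π·p₁ + (1−π)·p₀ = 0.81×0.22 + 0.19×0.131 = 0.20309.
Under exogeneity, PAF = [P(Y=1) − p₀] / P(Y=1).
PAF = (0.20309 − 0.131) / 0.20309 ≈ 0.3550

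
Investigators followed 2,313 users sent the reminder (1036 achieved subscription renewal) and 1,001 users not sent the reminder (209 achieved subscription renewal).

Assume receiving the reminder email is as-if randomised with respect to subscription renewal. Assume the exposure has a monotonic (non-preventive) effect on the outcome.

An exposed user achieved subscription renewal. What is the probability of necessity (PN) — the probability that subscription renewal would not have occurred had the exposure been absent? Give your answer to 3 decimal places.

PN ≈ 0.534

p₁ = P(outcome | exposed) = 1036/2313 = 0.4479
p₀ = P(outcome | unexposed) = 209/1001 = 0.20879
Under exogeneity and monotonicity, PN = (p₁ − p₀) / p₁.
PN = (0.4479 − 0.20879) / 0.4479 = 0.23911 / 0.4479 ≈ 0.5338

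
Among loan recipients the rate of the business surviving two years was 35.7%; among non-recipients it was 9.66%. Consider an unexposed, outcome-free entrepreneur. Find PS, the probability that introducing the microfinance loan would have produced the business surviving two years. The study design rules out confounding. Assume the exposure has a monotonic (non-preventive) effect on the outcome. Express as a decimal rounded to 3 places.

PS ≈ 0.288

p₁ = 0.357, p₀ = 0.0966.
Under exogeneity and monotonicity, PS = (p₁ − p₀) / (1 − p₀).
PS = (0.357 − 0.0966) / (1 − 0.0966) = 0.2604 / 0.9034 ≈ 0.2882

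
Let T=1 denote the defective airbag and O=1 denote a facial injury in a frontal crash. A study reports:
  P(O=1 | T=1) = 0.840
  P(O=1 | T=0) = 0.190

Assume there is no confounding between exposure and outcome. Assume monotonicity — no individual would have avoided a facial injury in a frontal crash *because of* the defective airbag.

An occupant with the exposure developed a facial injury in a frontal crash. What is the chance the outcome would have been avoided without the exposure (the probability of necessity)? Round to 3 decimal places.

PN ≈ 0.774

Let p₁ = 0.84, p₀ = 0.19.
Under exogeneity and monotonicity, PN = (p₁ − p₀) / p₁.
PN = (0.84 − 0.19) / 0.84 = 0.65 / 0.84 ≈ 0.7738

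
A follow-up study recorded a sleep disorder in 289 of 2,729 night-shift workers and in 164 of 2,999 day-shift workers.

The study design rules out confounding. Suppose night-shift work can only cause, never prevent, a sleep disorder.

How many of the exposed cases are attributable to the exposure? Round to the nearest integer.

p₁ = P(outcome | exposed) = 289/2729 = 0.1059
p₀ = P(outcome | unexposed) = 164/2999 = 0.054685
PN = (p₁ − p₀)/p₁ = (0.1059 − 0.054685) / 0.1059 ≈ 0.48362.
Attributable cases ≈ PN × (exposed cases) = 0.48362 × 289 ≈ 139.76.

about 140 cases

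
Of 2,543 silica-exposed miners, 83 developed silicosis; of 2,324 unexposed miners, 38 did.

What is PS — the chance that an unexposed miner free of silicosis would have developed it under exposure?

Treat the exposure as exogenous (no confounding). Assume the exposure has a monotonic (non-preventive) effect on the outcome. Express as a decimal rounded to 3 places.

p₁ = P(outcome | exposed) = 83/2543 = 0.032639
p₀ = P(outcome | unexposed) = 38/2324 = 0.016351
Under exogeneity and monotonicity, PS = (p₁ − p₀) / (1 − p₀).
PS = (0.032639 − 0.016351) / (1 − 0.016351) = 0.016287 / 0.98365 ≈ 0.0166

PS ≈ 0.017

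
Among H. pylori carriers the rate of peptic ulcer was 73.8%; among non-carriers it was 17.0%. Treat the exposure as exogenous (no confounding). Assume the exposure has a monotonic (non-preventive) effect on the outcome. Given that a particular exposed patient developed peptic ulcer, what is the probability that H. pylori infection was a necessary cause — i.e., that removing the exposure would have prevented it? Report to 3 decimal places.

PN ≈ 0.770

p₁ = 0.738, p₀ = 0.17.
Under exogeneity and monotonicity, PN = (p₁ − p₀) / p₁.
PN = (0.738 − 0.17) / 0.738 = 0.568 / 0.738 ≈ 0.7696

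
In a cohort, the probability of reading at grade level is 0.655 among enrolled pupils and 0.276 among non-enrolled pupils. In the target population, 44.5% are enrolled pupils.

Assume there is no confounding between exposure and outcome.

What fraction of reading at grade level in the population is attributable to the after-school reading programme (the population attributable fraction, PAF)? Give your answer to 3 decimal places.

Let p₁ = 0.655, p₀ = 0.276.
Overall risk P(Y=1) = π·p₁ + (1−π)·p₀ = 0.445×0.655 + 0.555×0.276 = 0.44466.
Under exogeneity, PAF = [P(Y=1) − p₀] / P(Y=1).
PAF = (0.44466 − 0.276) / 0.44466 ≈ 0.3793

PAF ≈ 0.379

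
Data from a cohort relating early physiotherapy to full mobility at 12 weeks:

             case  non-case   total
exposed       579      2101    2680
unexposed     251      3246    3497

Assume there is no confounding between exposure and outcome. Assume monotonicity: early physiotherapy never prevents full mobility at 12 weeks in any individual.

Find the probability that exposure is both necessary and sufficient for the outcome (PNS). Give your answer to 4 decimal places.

PNS ≈ 0.1443

p₁ = P(outcome | exposed) = 579/2680 = 0.21604
p₀ = P(outcome | unexposed) = 251/3497 = 0.071776
Under exogeneity and monotonicity, PNS = p₁ − p₀.
PNS = 0.21604 − 0.071776 = 0.14427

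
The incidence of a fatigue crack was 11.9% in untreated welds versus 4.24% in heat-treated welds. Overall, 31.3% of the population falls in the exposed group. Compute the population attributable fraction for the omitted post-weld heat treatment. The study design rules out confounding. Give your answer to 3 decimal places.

PAF ≈ 0.361

p₁ = 0.119, p₀ = 0.0424.
Overall risk P(Y=1) = π·p₁ + (1−π)·p₀ = 0.313×0.119 + 0.687×0.0424 = 0.066376.
Under exogeneity, PAF = [P(Y=1) − p₀] / P(Y=1).
PAF = (0.066376 − 0.0424) / 0.066376 ≈ 0.3612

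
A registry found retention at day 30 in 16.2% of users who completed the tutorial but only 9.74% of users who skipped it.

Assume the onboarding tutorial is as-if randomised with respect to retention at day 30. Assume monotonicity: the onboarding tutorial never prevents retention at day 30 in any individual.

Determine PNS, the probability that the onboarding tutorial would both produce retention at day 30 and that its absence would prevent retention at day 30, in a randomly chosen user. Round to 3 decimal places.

PNS ≈ 0.065

p₁ = 0.162, p₀ = 0.0974.
Under exogeneity and monotonicity, PNS = p₁ − p₀.
PNS = 0.162 − 0.0974 = 0.0646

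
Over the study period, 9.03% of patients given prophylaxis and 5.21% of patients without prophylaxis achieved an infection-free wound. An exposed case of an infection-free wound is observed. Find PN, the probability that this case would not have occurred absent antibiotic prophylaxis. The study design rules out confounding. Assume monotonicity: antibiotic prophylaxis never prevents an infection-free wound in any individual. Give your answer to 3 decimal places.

PN ≈ 0.423

p₁ = 0.0903, p₀ = 0.0521.
Under exogeneity and monotonicity, PN = (p₁ − p₀) / p₁.
PN = (0.0903 − 0.0521) / 0.0903 = 0.0382 / 0.0903 ≈ 0.4230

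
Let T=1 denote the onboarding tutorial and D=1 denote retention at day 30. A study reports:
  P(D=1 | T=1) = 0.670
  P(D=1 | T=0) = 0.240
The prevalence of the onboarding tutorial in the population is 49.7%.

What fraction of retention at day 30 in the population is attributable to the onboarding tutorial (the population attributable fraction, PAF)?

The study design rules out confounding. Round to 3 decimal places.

Let p₁ = 0.67, p₀ = 0.24.
Overall risk P(Y=1) = π·p₁ + (1−π)·p₀ = 0.497×0.67 + 0.503×0.24 = 0.45371.
Under exogeneity, PAF = [P(Y=1) − p₀] / P(Y=1).
PAF = (0.45371 − 0.24) / 0.45371 ≈ 0.4710

PAF ≈ 0.471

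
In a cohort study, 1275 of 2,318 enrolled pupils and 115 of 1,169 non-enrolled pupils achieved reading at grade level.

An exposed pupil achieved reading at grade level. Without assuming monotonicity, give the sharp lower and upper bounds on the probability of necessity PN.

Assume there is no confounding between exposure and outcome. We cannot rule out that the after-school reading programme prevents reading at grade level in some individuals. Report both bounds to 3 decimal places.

0.821 ≤ PN ≤ 1.000

p₁ = P(outcome | exposed) = 1275/2318 = 0.55004
p₀ = P(outcome | unexposed) = 115/1169 = 0.098375
Under exogeneity alone the bounds on PN are max{0,(p₁−p₀)/p₁} ≤ PN ≤ min{1,(1−p₀)/p₁}.
  lower = (p₁ − p₀)/p₁ = 0.45167 / 0.55004 ≈ 0.8212
  upper = min{1, (1 − p₀)/p₁} = 0.90163 / 0.55004 ≈ 1.6392 → capped at 1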